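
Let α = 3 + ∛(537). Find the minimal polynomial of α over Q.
m_α(x) = x^3 - 9x^2 + 27x - 564

Set β = α - 3 = ∛(537), so β^3 = 537. Then (α - 3)^3 - 537 = 0, i.e. α is a root of g(x) = (x - 3)^3 - 537 = x^3 - 9x^2 + 27x - 564. Since g(x) = h(x - 3) where h(x) = x^3 - 537, and h is irreducible over Q (because 537 is not a perfect cube, so h has no rational root, and a monic cubic with no rational root is irreducible), g is also irreducible (irreducibility is preserved under the substitution x → x - 3). Hence m_α(x) = x^3 - 9x^2 + 27x - 564.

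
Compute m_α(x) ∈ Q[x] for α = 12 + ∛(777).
m_α(x) = x^3 - 36x^2 + 432x - 2505

Set β = α - 12 = ∛(777), so β^3 = 777. Then (α - 12)^3 - 777 = 0, i.e. α is a root of g(x) = (x - 12)^3 - 777 = x^3 - 36x^2 + 432x - 2505. Since g(x) = h(x - 12) where h(x) = x^3 - 777, and h is irreducible over Q (because 777 is not a perfect cube, so h has no rational root, and a monic cubic with no rational root is irreducible), g is also irreducible (irreducibility is preserved under the substitution x → x - 12). Hence m_α(x) = x^3 - 36x^2 + 432x - 2505.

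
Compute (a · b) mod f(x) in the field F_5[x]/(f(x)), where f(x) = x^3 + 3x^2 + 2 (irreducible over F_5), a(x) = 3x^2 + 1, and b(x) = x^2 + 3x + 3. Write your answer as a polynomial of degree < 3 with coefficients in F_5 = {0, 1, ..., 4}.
a · b ≡ 2x + 3 (mod f(x))

Multiply in F_5[x]: a(x)·b(x) = (3x^2 + 1)·(x^2 + 3x + 3) = 3x^4 + 4x^3 + 3x + 3. This has degree ≥ 3, so divide by f(x) over F_5: 3x^4 + 4x^3 + 3x + 3 = (3x)·(x^3 + 3x^2 + 2) + (2x + 3). Hence a·b ≡ 2x + 3 (mod f). (F_5[x]/(f) is a field with 5^3 = 125 elements since f is irreducible of degree 3.)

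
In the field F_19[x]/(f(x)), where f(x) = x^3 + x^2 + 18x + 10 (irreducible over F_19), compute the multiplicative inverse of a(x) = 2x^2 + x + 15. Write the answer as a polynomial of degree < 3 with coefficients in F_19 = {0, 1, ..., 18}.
a(x)^(-1) ≡ 7x^2 + 12x (mod f(x))

Since f is irreducible over F_19, F_19[x]/(f) is a field and a(x) ≠ 0 has an inverse. Apply the extended Euclidean algorithm to f(x) and a(x) in F_19[x]: f(x) = (10x + 5)·a(x) + (15x + 11);  a(x) = (9x + 15)·(15x + 11) + (2). The last nonzero remainder is the constant 2 = gcd(f, a) in F_19. Back-substituting through the division chain expresses 2 = s(x)·a(x) + t(x)·f(x) with s(x) ≡ 14x^2 + 5x (mod f), so (14x^2 + 5x)·a(x) ≡ 2 (mod f). Multiplying by 2^(-1) ≡ 10 in F_19 gives a(x)^(-1) ≡ 10·(14x^2 + 5x) ≡ 7x^2 + 12x (mod f). Check: (2x^2 + x + 15)·(7x^2 + 12x) = 14x^4 + 12x^3 + 3x^2 + 9x ≡ 1 (mod x^3 + x^2 + 18x + 10).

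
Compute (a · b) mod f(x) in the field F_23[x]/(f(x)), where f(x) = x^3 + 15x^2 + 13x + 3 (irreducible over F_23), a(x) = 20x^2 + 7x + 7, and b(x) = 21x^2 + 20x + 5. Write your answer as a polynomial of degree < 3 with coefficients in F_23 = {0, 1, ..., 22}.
a · b ≡ 9x^2 + 12x + 21 (mod f(x))

Multiply in F_23[x]: a(x)·b(x) = (20x^2 + 7x + 7)·(21x^2 + 20x + 5) = 6x^4 + 18x^3 + 19x^2 + 14x + 12. This has degree ≥ 3, so divide by f(x) over F_23: 6x^4 + 18x^3 + 19x^2 + 14x + 12 = (6x + 20)·(x^3 + 15x^2 + 13x + 3) + (9x^2 + 12x + 21). Hence a·b ≡ 9x^2 + 12x + 21 (mod f). (F_23[x]/(f) is a field with 23^3 = 12167 elements since f is irreducible of degree 3.)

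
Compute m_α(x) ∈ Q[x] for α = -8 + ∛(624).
m_α(x) = x^3 + 24x^2 + 192x - 112

Set β = α + 8 = ∛(624), so β^3 = 624. Then (α + 8)^3 - 624 = 0, i.e. α is a root of g(x) = (x + 8)^3 - 624 = x^3 + 24x^2 + 192x - 112. Since g(x) = h(x + 8) where h(x) = x^3 - 624, and h is irreducible over Q (because 624 is not a perfect cube, so h has no rational root, and a monic cubic with no rational root is irreducible), g is also irreducible (irreducibility is preserved under the substitution x → x + 8). Hence m_α(x) = x^3 + 24x^2 + 192x - 112.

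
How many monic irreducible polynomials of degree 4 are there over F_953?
There are 206210669868 monic irreducible polynomials of degree 4 over F_953

Each element of F_{953^4} that lies in no proper subfield is a root of exactly one monic irreducible of degree 4 over F_953, and each such polynomial has 4 distinct roots in F_{953^4}. By Möbius inversion the count is N_953(4) = (1/4) Σ_{d|4} μ(4/d) · 953^d = (1/4)(μ(4)·953^1 + μ(2)·953^2 + μ(1)·953^4) = 824842679472/4 = 206210669868.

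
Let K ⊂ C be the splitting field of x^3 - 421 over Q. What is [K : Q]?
[K : Q] = 6

The roots of x^3 - 421 are ∛421, ω∛421, ω^2∛421 where ω = e^(2πi/3) is a primitive cube root of unity, so K = Q(∛421, ω). Now [Q(∛421):Q] = 3 (since 421 is not a perfect cube, x^3 - 421 is irreducible) and [Q(ω):Q] = 2. Both 2 and 3 divide [K:Q], and [K:Q] ≤ 3·2 = 6, so [K:Q] = 6. (Equivalently: Q(∛421) ⊂ R but ω ∉ R, so [K : Q(∛421)] = 2.)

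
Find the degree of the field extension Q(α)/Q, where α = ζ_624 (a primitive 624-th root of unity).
[Q(α):Q] = 192

The minimal polynomial of ζ_624 over Q is the 624-th cyclotomic polynomial Φ_624(x), which is irreducible over Q and has degree φ(624) = 192. Hence [Q(α):Q] = φ(624) = 192.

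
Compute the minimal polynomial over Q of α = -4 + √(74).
m_α(x) = x^2 + 8x - 58

From α + 4 = √(74), squaring gives (α + 4)^2 = 74, i.e. α^2 + 8α + 16 = 74, so α^2 + 8α - 58 = 0. The discriminant of x^2 + 8x - 58 is (8)^2 - 4·(-58) = 64 + 232 = 296, and 4·(74) is not a perfect square in Q since 74 is squarefree and ≠ 1. Hence x^2 + 8x - 58 is irreducible over Q and is the minimal polynomial of α.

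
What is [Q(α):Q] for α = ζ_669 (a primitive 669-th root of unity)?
[Q(α):Q] = 444

The minimal polynomial of ζ_669 over Q is the 669-th cyclotomic polynomial Φ_669(x), which is irreducible over Q and has degree φ(669) = 444. Hence [Q(α):Q] = φ(669) = 444.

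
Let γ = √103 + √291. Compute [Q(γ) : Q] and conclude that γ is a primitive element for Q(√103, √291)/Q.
[Q(γ) : Q] = 4 (equivalently, Q(γ) = Q(√103, √291))

Obviously Q(γ) ⊆ Q(√103, √291), and [Q(√103, √291):Q] = 4 (since 103, 291 are distinct squarefree integers > 1 with 29973 not a perfect square). To show equality we compute the minimal polynomial of γ. From γ = √103 + √291: γ^2 = 103 + 2√(29973) + 291 = 394 + 2√(29973), so γ^2 - 394 = 2√(29973); squaring, (γ^2 - 394)^2 = 4·29973, i.e. γ^4 - 788γ^2 + 155236 - 119892 = 0, i.e. γ^4 - 788γ^2 + 35344 = 0. So γ is a root of x^4 - 788x^2 + 35344. This polynomial is irreducible over Q: it has no rational root (each ±√103 ± √291 is irrational), and any factorization into two quadratics over Q would force √(29973) ∈ Q (pairing opposite roots) or √103, √291 ∈ Q (other pairings), all impossible. Hence [Q(γ):Q] = 4 = [Q(√103, √291):Q], so Q(γ) = Q(√103, √291).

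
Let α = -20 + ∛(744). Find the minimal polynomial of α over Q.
m_α(x) = x^3 + 60x^2 + 1200x + 7256

Set β = α + 20 = ∛(744), so β^3 = 744. Then (α + 20)^3 - 744 = 0, i.e. α is a root of g(x) = (x + 20)^3 - 744 = x^3 + 60x^2 + 1200x + 7256. Since g(x) = h(x + 20) where h(x) = x^3 - 744, and h is irreducible over Q (because 744 is not a perfect cube, so h has no rational root, and a monic cubic with no rational root is irreducible), g is also irreducible (irreducibility is preserved under the substitution x → x + 20). Hence m_α(x) = x^3 + 60x^2 + 1200x + 7256.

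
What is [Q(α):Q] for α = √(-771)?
[Q(α):Q] = 2

[Q(α):Q] equals the degree of the minimal polynomial of α. Here α^2 = -771 and x^2 + 771 is irreducible (d = -771 is squarefree, ≠ 1, hence not a square), so deg(m_α) = 2. Thus [Q(α):Q] = 2.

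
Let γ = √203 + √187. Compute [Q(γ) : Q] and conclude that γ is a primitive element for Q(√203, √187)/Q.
[Q(γ) : Q] = 4 (equivalently, Q(γ) = Q(√203, √187))

Obviously Q(γ) ⊆ Q(√203, √187), and [Q(√203, √187):Q] = 4 (since 203, 187 are distinct squarefree integers > 1 with 37961 not a perfect square). To show equality we compute the minimal polynomial of γ. From γ = √203 + √187: γ^2 = 203 + 2√(37961) + 187 = 390 + 2√(37961), so γ^2 - 390 = 2√(37961); squaring, (γ^2 - 390)^2 = 4·37961, i.e. γ^4 - 780γ^2 + 152100 - 151844 = 0, i.e. γ^4 - 780γ^2 + 256 = 0. So γ is a root of x^4 - 780x^2 + 256. This polynomial is irreducible over Q: it has no rational root (each ±√203 ± √187 is irrational), and any factorization into two quadratics over Q would force √(37961) ∈ Q (pairing opposite roots) or √203, √187 ∈ Q (other pairings), all impossible. Hence [Q(γ):Q] = 4 = [Q(√203, √187):Q], so Q(γ) = Q(√203, √187).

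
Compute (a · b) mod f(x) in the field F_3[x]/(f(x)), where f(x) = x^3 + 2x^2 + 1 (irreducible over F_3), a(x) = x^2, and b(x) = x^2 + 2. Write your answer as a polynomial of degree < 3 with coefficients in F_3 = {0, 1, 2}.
a · b ≡ 2x + 2 (mod f(x))

Multiply in F_3[x]: a(x)·b(x) = (x^2)·(x^2 + 2) = x^4 + 2x^2. This has degree ≥ 3, so divide by f(x) over F_3: x^4 + 2x^2 = (x + 1)·(x^3 + 2x^2 + 1) + (2x + 2). Hence a·b ≡ 2x + 2 (mod f). (F_3[x]/(f) is a field with 3^3 = 27 elements since f is irreducible of degree 3.)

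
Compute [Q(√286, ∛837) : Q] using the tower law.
[Q(√286, ∛837) : Q] = 6

Let L = Q(√286, ∛837). Since Q(√286) ⊂ L and [Q(√286):Q] = 2, the tower law gives 2 | [L:Q]. Likewise Q(∛837) ⊂ L with [Q(∛837):Q] = 3 (because 837 is not a perfect cube), so 3 | [L:Q]. As gcd(2,3) = 1, [L:Q] is divisible by 6. Conversely L is generated over Q by √286 and ∛837, so [L:Q] ≤ 2·3 = 6. Therefore [Q(√286, ∛837) : Q] = 6.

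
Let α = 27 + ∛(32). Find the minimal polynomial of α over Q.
m_α(x) = x^3 - 81x^2 + 2187x - 19715

Set β = α - 27 = ∛(32), so β^3 = 32. Then (α - 27)^3 - 32 = 0, i.e. α is a root of g(x) = (x - 27)^3 - 32 = x^3 - 81x^2 + 2187x - 19715. Since g(x) = h(x - 27) where h(x) = x^3 - 32, and h is irreducible over Q (because 32 is not a perfect cube, so h has no rational root, and a monic cubic with no rational root is irreducible), g is also irreducible (irreducibility is preserved under the substitution x → x - 27). Hence m_α(x) = x^3 - 81x^2 + 2187x - 19715.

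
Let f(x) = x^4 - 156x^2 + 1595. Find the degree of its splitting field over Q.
[K : Q] = 4

Solving the quadratic in x^2: x^2 = (156 ± √(156^2 - 4·1595))/2 = (156 ± √17956)/2 = (156 ± 134)/2, giving x^2 = 145 or x^2 = 11. So f(x) = (x^2 - 145)(x^2 - 11) and the roots of f are ±√145, ±√11. Hence the splitting field is K = Q(√145, √11). Since 145 and 11 are distinct squarefree integers > 1, their product 1595 is not a perfect square, so √11 ∉ Q(√145). By the tower law [K:Q] = [Q(√145,√11):Q(√145)] · [Q(√145):Q] = 2 · 2 = 4.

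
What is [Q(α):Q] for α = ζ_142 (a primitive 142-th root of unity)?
[Q(α):Q] = 70

The minimal polynomial of ζ_142 over Q is the 142-th cyclotomic polynomial Φ_142(x), which is irreducible over Q and has degree φ(142) = 70. Hence [Q(α):Q] = φ(142) = 70.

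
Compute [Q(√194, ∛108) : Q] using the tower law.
[Q(√194, ∛108) : Q] = 6

Let L = Q(√194, ∛108). Since Q(√194) ⊂ L and [Q(√194):Q] = 2, the tower law gives 2 | [L:Q]. Likewise Q(∛108) ⊂ L with [Q(∛108):Q] = 3 (because 108 is not a perfect cube), so 3 | [L:Q]. As gcd(2,3) = 1, [L:Q] is divisible by 6. Conversely L is generated over Q by √194 and ∛108, so [L:Q] ≤ 2·3 = 6. Therefore [Q(√194, ∛108) : Q] = 6.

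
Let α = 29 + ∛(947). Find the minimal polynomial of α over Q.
m_α(x) = x^3 - 87x^2 + 2523x - 25336

Set β = α - 29 = ∛(947), so β^3 = 947. Then (α - 29)^3 - 947 = 0, i.e. α is a root of g(x) = (x - 29)^3 - 947 = x^3 - 87x^2 + 2523x - 25336. Since g(x) = h(x - 29) where h(x) = x^3 - 947, and h is irreducible over Q (because 947 is not a perfect cube, so h has no rational root, and a monic cubic with no rational root is irreducible), g is also irreducible (irreducibility is preserved under the substitution x → x - 29). Hence m_α(x) = x^3 - 87x^2 + 2523x - 25336.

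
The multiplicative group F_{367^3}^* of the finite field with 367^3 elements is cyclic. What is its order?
|F_{367^3}^*| = 49430862

F_{367^3} has 367^3 = 49430863 elements; its multiplicative group consists of all nonzero elements, so |F_{367^3}^*| = 49430863 - 1 = 49430862. (It is cyclic since any finite subgroup of the multiplicative group of a field is cyclic.)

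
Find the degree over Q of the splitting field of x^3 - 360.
[K : Q] = 6

The roots of x^3 - 360 are ∛360, ω∛360, ω^2∛360 where ω = e^(2πi/3) is a primitive cube root of unity, so K = Q(∛360, ω). Now [Q(∛360):Q] = 3 (since 360 is not a perfect cube, x^3 - 360 is irreducible) and [Q(ω):Q] = 2. Both 2 and 3 divide [K:Q], and [K:Q] ≤ 3·2 = 6, so [K:Q] = 6. (Equivalently: Q(∛360) ⊂ R but ω ∉ R, so [K : Q(∛360)] = 2.)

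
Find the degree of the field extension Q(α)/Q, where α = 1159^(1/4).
[Q(α):Q] = 4

α is a root of x^4 - 1159. By Eisenstein's criterion at the prime p = 19 (which divides the constant term 1159 but p^2 = 361 does not, since 1159 is squarefree), x^4 - 1159 is irreducible over Q. Hence [Q(α):Q] = 4.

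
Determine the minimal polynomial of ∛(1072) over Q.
m_α(x) = x^3 - 1072

α satisfies α^3 = 1072, so x^3 - 1072 annihilates α. By the rational root test, a rational root p/q (in lowest terms) of x^3 - 1072 would satisfy p^3 = 1072 q^3, forcing q = 1 and p^3 = 1072; but 1072 is not a perfect cube, contradiction. A monic cubic over Q with no rational root is irreducible (any nontrivial factorization would include a linear factor). Hence x^3 - 1072 is the minimal polynomial of α, and in particular [Q(α):Q] = 3.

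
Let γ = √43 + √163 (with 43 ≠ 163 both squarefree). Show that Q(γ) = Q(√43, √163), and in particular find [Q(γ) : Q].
[Q(γ) : Q] = 4 (equivalently, Q(γ) = Q(√43, √163))

Obviously Q(γ) ⊆ Q(√43, √163), and [Q(√43, √163):Q] = 4 (since 43, 163 are distinct squarefree integers > 1 with 7009 not a perfect square). To show equality we compute the minimal polynomial of γ. From γ = √43 + √163: γ^2 = 43 + 2√(7009) + 163 = 206 + 2√(7009), so γ^2 - 206 = 2√(7009); squaring, (γ^2 - 206)^2 = 4·7009, i.e. γ^4 - 412γ^2 + 42436 - 28036 = 0, i.e. γ^4 - 412γ^2 + 14400 = 0. So γ is a root of x^4 - 412x^2 + 14400. This polynomial is irreducible over Q: it has no rational root (each ±√43 ± √163 is irrational), and any factorization into two quadratics over Q would force √(7009) ∈ Q (pairing opposite roots) or √43, √163 ∈ Q (other pairings), all impossible. Hence [Q(γ):Q] = 4 = [Q(√43, √163):Q], so Q(γ) = Q(√43, √163).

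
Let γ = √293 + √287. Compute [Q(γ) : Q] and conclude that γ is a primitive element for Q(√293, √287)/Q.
[Q(γ) : Q] = 4 (equivalently, Q(γ) = Q(√293, √287))

Obviously Q(γ) ⊆ Q(√293, √287), and [Q(√293, √287):Q] = 4 (since 293, 287 are distinct squarefree integers > 1 with 84091 not a perfect square). To show equality we compute the minimal polynomial of γ. From γ = √293 + √287: γ^2 = 293 + 2√(84091) + 287 = 580 + 2√(84091), so γ^2 - 580 = 2√(84091); squaring, (γ^2 - 580)^2 = 4·84091, i.e. γ^4 - 1160γ^2 + 336400 - 336364 = 0, i.e. γ^4 - 1160γ^2 + 36 = 0. So γ is a root of x^4 - 1160x^2 + 36. This polynomial is irreducible over Q: it has no rational root (each ±√293 ± √287 is irrational), and any factorization into two quadratics over Q would force √(84091) ∈ Q (pairing opposite roots) or √293, √287 ∈ Q (other pairings), all impossible. Hence [Q(γ):Q] = 4 = [Q(√293, √287):Q], so Q(γ) = Q(√293, √287).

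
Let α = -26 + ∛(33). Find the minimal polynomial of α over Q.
m_α(x) = x^3 + 78x^2 + 2028x + 17543

Set β = α + 26 = ∛(33), so β^3 = 33. Then (α + 26)^3 - 33 = 0, i.e. α is a root of g(x) = (x + 26)^3 - 33 = x^3 + 78x^2 + 2028x + 17543. Since g(x) = h(x + 26) where h(x) = x^3 - 33, and h is irreducible over Q (because 33 is not a perfect cube, so h has no rational root, and a monic cubic with no rational root is irreducible), g is also irreducible (irreducibility is preserved under the substitution x → x + 26). Hence m_α(x) = x^3 + 78x^2 + 2028x + 17543.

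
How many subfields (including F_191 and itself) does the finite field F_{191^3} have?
F_{191^3} has 2 subfields

The subfields of F_{p^n} are exactly the fields F_{p^d} for d | n (each is the fixed field of the unique index-d subgroup of Gal(F_{p^n}/F_p) ≅ Z/nZ). The divisors of n = 3 are {1, 3}, giving 2 subfields: F_{191^1}, F_{191^3}.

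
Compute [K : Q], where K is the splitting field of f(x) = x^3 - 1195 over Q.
[K : Q] = 6

The roots of x^3 - 1195 are ∛1195, ω∛1195, ω^2∛1195 where ω = e^(2πi/3) is a primitive cube root of unity, so K = Q(∛1195, ω). Now [Q(∛1195):Q] = 3 (since 1195 is not a perfect cube, x^3 - 1195 is irreducible) and [Q(ω):Q] = 2. Both 2 and 3 divide [K:Q], and [K:Q] ≤ 3·2 = 6, so [K:Q] = 6. (Equivalently: Q(∛1195) ⊂ R but ω ∉ R, so [K : Q(∛1195)] = 2.)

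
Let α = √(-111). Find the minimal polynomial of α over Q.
m_α(x) = x^2 + 111

α satisfies α^2 + 111 = 0, so x^2 + 111 annihilates α. Since d = -111 is squarefree and ≠ 1, it is not a perfect square in Q, so x^2 + 111 has no rational root and is therefore irreducible over Q (a degree-2 polynomial over a field is irreducible iff it has no root). Hence m_α(x) = x^2 + 111.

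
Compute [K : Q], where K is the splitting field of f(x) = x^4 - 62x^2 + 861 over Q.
[K : Q] = 4

Solving the quadratic in x^2: x^2 = (62 ± √(62^2 - 4·861))/2 = (62 ± √400)/2 = (62 ± 20)/2, giving x^2 = 21 or x^2 = 41. So f(x) = (x^2 - 21)(x^2 - 41) and the roots of f are ±√21, ±√41. Hence the splitting field is K = Q(√21, √41). Since 21 and 41 are distinct squarefree integers > 1, their product 861 is not a perfect square, so √41 ∉ Q(√21). By the tower law [K:Q] = [Q(√21,√41):Q(√21)] · [Q(√21):Q] = 2 · 2 = 4.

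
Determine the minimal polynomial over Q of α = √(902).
m_α(x) = x^2 - 902

α satisfies α^2 - 902 = 0, so x^2 - 902 annihilates α. Since d = 902 is squarefree and ≠ 1, it is not a perfect square in Q, so x^2 - 902 has no rational root and is therefore irreducible over Q (a degree-2 polynomial over a field is irreducible iff it has no root). Hence m_α(x) = x^2 - 902.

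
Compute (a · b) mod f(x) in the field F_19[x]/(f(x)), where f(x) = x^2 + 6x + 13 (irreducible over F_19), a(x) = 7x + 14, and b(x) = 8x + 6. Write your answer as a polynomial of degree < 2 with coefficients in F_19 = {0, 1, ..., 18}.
a · b ≡ 8x + 2 (mod f(x))

Multiply in F_19[x]: a(x)·b(x) = (7x + 14)·(8x + 6) = 18x^2 + 2x + 8. This has degree ≥ 2, so divide by f(x) over F_19: 18x^2 + 2x + 8 = (18)·(x^2 + 6x + 13) + (8x + 2). Hence a·b ≡ 8x + 2 (mod f). (F_19[x]/(f) is a field with 19^2 = 361 elements since f is irreducible of degree 2.)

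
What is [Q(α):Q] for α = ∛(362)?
[Q(α):Q] = 3

The minimal polynomial of α is x^3 - 362, irreducible over Q since 362 is not a perfect cube (so x^3 - 362 has no rational root). Hence [Q(α):Q] = deg(m_α) = 3.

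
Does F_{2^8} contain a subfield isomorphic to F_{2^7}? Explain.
No: F_{2^7} is not a subfield of F_{2^8}

F_{p^m} embeds in F_{p^n} iff m | n. Here 7 ∤ 8 (since 8 = 1·7 + 1 with remainder 1 ≠ 0), so F_{2^7} is not a subfield of F_{2^8}. Equivalently: if it were, the tower law would give 7 = [F_{2^7}:F_2] dividing [F_{2^8}:F_2] = 8, contradiction.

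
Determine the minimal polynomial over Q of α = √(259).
m_α(x) = x^2 - 259

α satisfies α^2 - 259 = 0, so x^2 - 259 annihilates α. Since d = 259 is squarefree and ≠ 1, it is not a perfect square in Q, so x^2 - 259 has no rational root and is therefore irreducible over Q (a degree-2 polynomial over a field is irreducible iff it has no root). Hence m_α(x) = x^2 - 259.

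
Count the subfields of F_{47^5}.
F_{47^5} has 2 subfields

The subfields of F_{p^n} are exactly the fields F_{p^d} for d | n (each is the fixed field of the unique index-d subgroup of Gal(F_{p^n}/F_p) ≅ Z/nZ). The divisors of n = 5 are {1, 5}, giving 2 subfields: F_{47^1}, F_{47^5}.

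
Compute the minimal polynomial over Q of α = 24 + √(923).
m_α(x) = x^2 - 48x - 347

From α - 24 = √(923), squaring gives (α - 24)^2 = 923, i.e. α^2 - 48α + 576 = 923, so α^2 - 48α - 347 = 0. The discriminant of x^2 - 48x - 347 is (-48)^2 - 4·(-347) = 2304 + 1388 = 3692, and 4·(923) is not a perfect square in Q since 923 is squarefree and ≠ 1. Hence x^2 - 48x - 347 is irreducible over Q and is the minimal polynomial of α.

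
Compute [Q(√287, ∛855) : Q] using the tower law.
[Q(√287, ∛855) : Q] = 6

Let L = Q(√287, ∛855). Since Q(√287) ⊂ L and [Q(√287):Q] = 2, the tower law gives 2 | [L:Q]. Likewise Q(∛855) ⊂ L with [Q(∛855):Q] = 3 (because 855 is not a perfect cube), so 3 | [L:Q]. As gcd(2,3) = 1, [L:Q] is divisible by 6. Conversely L is generated over Q by √287 and ∛855, so [L:Q] ≤ 2·3 = 6. Therefore [Q(√287, ∛855) : Q] = 6.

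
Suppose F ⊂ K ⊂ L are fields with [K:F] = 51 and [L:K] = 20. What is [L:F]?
[L:F] = 1020

The tower law says that for any tower of field extensions F ⊂ K ⊂ L with finite degrees, [L:F] = [L:K] · [K:F]. Here this gives [L:F] = 20 · 51 = 1020.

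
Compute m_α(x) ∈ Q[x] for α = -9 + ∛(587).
m_α(x) = x^3 + 27x^2 + 243x + 142

Set β = α + 9 = ∛(587), so β^3 = 587. Then (α + 9)^3 - 587 = 0, i.e. α is a root of g(x) = (x + 9)^3 - 587 = x^3 + 27x^2 + 243x + 142. Since g(x) = h(x + 9) where h(x) = x^3 - 587, and h is irreducible over Q (because 587 is not a perfect cube, so h has no rational root, and a monic cubic with no rational root is irreducible), g is also irreducible (irreducibility is preserved under the substitution x → x + 9). Hence m_α(x) = x^3 + 27x^2 + 243x + 142.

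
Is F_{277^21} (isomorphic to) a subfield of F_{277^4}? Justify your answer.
No: F_{277^21} is not a subfield of F_{277^4}

F_{p^m} embeds in F_{p^n} iff m | n. Here 21 ∤ 4 (since 4 = 0·21 + 4 with remainder 4 ≠ 0), so F_{277^21} is not a subfield of F_{277^4}. Equivalently: if it were, the tower law would give 21 = [F_{277^21}:F_277] dividing [F_{277^4}:F_277] = 4, contradiction.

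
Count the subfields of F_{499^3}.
F_{499^3} has 2 subfields

The subfields of F_{p^n} are exactly the fields F_{p^d} for d | n (each is the fixed field of the unique index-d subgroup of Gal(F_{p^n}/F_p) ≅ Z/nZ). The divisors of n = 3 are {1, 3}, giving 2 subfields: F_{499^1}, F_{499^3}.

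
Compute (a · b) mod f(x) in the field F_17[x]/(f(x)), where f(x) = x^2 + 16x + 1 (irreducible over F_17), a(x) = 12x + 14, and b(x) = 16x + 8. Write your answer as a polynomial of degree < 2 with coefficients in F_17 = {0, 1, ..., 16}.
a · b ≡ 2x + 5 (mod f(x))

Multiply in F_17[x]: a(x)·b(x) = (12x + 14)·(16x + 8) = 5x^2 + 14x + 10. This has degree ≥ 2, so divide by f(x) over F_17: 5x^2 + 14x + 10 = (5)·(x^2 + 16x + 1) + (2x + 5). Hence a·b ≡ 2x + 5 (mod f). (F_17[x]/(f) is a field with 17^2 = 289 elements since f is irreducible of degree 2.)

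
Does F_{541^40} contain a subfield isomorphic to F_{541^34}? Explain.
No: F_{541^34} is not a subfield of F_{541^40}

F_{p^m} embeds in F_{p^n} iff m | n. Here 34 ∤ 40 (since 40 = 1·34 + 6 with remainder 6 ≠ 0), so F_{541^34} is not a subfield of F_{541^40}. Equivalently: if it were, the tower law would give 34 = [F_{541^34}:F_541] dividing [F_{541^40}:F_541] = 40, contradiction.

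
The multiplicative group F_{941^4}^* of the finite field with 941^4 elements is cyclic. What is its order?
|F_{941^4}^*| = 784076601360

F_{941^4} has 941^4 = 784076601361 elements; its multiplicative group consists of all nonzero elements, so |F_{941^4}^*| = 784076601361 - 1 = 784076601360. (It is cyclic since any finite subgroup of the multiplicative group of a field is cyclic.)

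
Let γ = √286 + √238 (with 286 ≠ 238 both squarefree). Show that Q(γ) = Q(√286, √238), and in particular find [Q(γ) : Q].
[Q(γ) : Q] = 4 (equivalently, Q(γ) = Q(√286, √238))

Obviously Q(γ) ⊆ Q(√286, √238), and [Q(√286, √238):Q] = 4 (since 286, 238 are distinct squarefree integers > 1 with 68068 not a perfect square). To show equality we compute the minimal polynomial of γ. From γ = √286 + √238: γ^2 = 286 + 2√(68068) + 238 = 524 + 2√(68068), so γ^2 - 524 = 2√(68068); squaring, (γ^2 - 524)^2 = 4·68068, i.e. γ^4 - 1048γ^2 + 274576 - 272272 = 0, i.e. γ^4 - 1048γ^2 + 2304 = 0. So γ is a root of x^4 - 1048x^2 + 2304. This polynomial is irreducible over Q: it has no rational root (each ±√286 ± √238 is irrational), and any factorization into two quadratics over Q would force √(68068) ∈ Q (pairing opposite roots) or √286, √238 ∈ Q (other pairings), all impossible. Hence [Q(γ):Q] = 4 = [Q(√286, √238):Q], so Q(γ) = Q(√286, √238).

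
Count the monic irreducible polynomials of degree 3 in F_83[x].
There are 190568 monic irreducible polynomials of degree 3 over F_83

Each element of F_{83^3} that lies in no proper subfield is a root of exactly one monic irreducible of degree 3 over F_83, and each such polynomial has 3 distinct roots in F_{83^3}. By Möbius inversion the count is N_83(3) = (1/3) Σ_{d|3} μ(3/d) · 83^d = (1/3)(μ(3)·83^1 + μ(1)·83^3) = 571704/3 = 190568.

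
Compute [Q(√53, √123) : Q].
[Q(√53, √123) : Q] = 4

[Q(√53):Q] = 2 (min poly x^2 - 53, irreducible since 53 is squarefree > 1). For the top step, suppose √123 ∈ Q(√53), say √123 = c + d√53 with c, d ∈ Q. Squaring: 123 = c^2 + 53d^2 + 2cd√53. Since √53 ∉ Q this forces 2cd = 0. If d = 0 then √123 = c ∈ Q, contradicting 123 squarefree > 1. If c = 0 then 123 = 53d^2, so 53·123 = (53d)^2 is a perfect square in Q — but 53·123 = 6519 is not a perfect square (since 53 and 123 are distinct squarefree integers). Contradiction. Hence √123 ∉ Q(√53), so x^2 - 123 stays irreducible over Q(√53) and [Q(√53, √123) : Q(√53)] = 2. By the tower law, [Q(√53, √123) : Q] = 2 · 2 = 4.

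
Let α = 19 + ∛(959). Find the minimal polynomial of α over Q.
m_α(x) = x^3 - 57x^2 + 1083x - 7818

Set β = α - 19 = ∛(959), so β^3 = 959. Then (α - 19)^3 - 959 = 0, i.e. α is a root of g(x) = (x - 19)^3 - 959 = x^3 - 57x^2 + 1083x - 7818. Since g(x) = h(x - 19) where h(x) = x^3 - 959, and h is irreducible over Q (because 959 is not a perfect cube, so h has no rational root, and a monic cubic with no rational root is irreducible), g is also irreducible (irreducibility is preserved under the substitution x → x - 19). Hence m_α(x) = x^3 - 57x^2 + 1083x - 7818.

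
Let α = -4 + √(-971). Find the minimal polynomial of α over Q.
m_α(x) = x^2 + 8x + 987

From α + 4 = √(-971), squaring gives (α + 4)^2 = -971, i.e. α^2 + 8α + 16 = -971, so α^2 + 8α + 987 = 0. The discriminant of x^2 + 8x + 987 is (8)^2 - 4·(987) = 64 - 3948 = -3884, and 4·(-971) is not a perfect square in Q since -971 is squarefree and ≠ 1. Hence x^2 + 8x + 987 is irreducible over Q and is the minimal polynomial of α.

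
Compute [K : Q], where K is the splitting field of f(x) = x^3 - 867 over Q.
[K : Q] = 6

The roots of x^3 - 867 are ∛867, ω∛867, ω^2∛867 where ω = e^(2πi/3) is a primitive cube root of unity, so K = Q(∛867, ω). Now [Q(∛867):Q] = 3 (since 867 is not a perfect cube, x^3 - 867 is irreducible) and [Q(ω):Q] = 2. Both 2 and 3 divide [K:Q], and [K:Q] ≤ 3·2 = 6, so [K:Q] = 6. (Equivalently: Q(∛867) ⊂ R but ω ∉ R, so [K : Q(∛867)] = 2.)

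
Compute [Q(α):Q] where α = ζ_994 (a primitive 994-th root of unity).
[Q(α):Q] = 420

The minimal polynomial of ζ_994 over Q is the 994-th cyclotomic polynomial Φ_994(x), which is irreducible over Q and has degree φ(994) = 420. Hence [Q(α):Q] = φ(994) = 420.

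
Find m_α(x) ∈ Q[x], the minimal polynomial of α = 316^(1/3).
m_α(x) = x^3 - 316

α satisfies α^3 = 316, so x^3 - 316 annihilates α. By the rational root test, a rational root p/q (in lowest terms) of x^3 - 316 would satisfy p^3 = 316 q^3, forcing q = 1 and p^3 = 316; but 316 is not a perfect cube, contradiction. A monic cubic over Q with no rational root is irreducible (any nontrivial factorization would include a linear factor). Hence x^3 - 316 is the minimal polynomial of α, and in particular [Q(α):Q] = 3.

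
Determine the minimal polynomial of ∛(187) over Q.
m_α(x) = x^3 - 187

α satisfies α^3 = 187, so x^3 - 187 annihilates α. By the rational root test, a rational root p/q (in lowest terms) of x^3 - 187 would satisfy p^3 = 187 q^3, forcing q = 1 and p^3 = 187; but 187 is not a perfect cube, contradiction. A monic cubic over Q with no rational root is irreducible (any nontrivial factorization would include a linear factor). Hence x^3 - 187 is the minimal polynomial of α, and in particular [Q(α):Q] = 3.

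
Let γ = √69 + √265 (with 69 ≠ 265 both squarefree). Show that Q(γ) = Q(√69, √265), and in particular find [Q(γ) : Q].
[Q(γ) : Q] = 4 (equivalently, Q(γ) = Q(√69, √265))

Obviously Q(γ) ⊆ Q(√69, √265), and [Q(√69, √265):Q] = 4 (since 69, 265 are distinct squarefree integers > 1 with 18285 not a perfect square). To show equality we compute the minimal polynomial of γ. From γ = √69 + √265: γ^2 = 69 + 2√(18285) + 265 = 334 + 2√(18285), so γ^2 - 334 = 2√(18285); squaring, (γ^2 - 334)^2 = 4·18285, i.e. γ^4 - 668γ^2 + 111556 - 73140 = 0, i.e. γ^4 - 668γ^2 + 38416 = 0. So γ is a root of x^4 - 668x^2 + 38416. This polynomial is irreducible over Q: it has no rational root (each ±√69 ± √265 is irrational), and any factorization into two quadratics over Q would force √(18285) ∈ Q (pairing opposite roots) or √69, √265 ∈ Q (other pairings), all impossible. Hence [Q(γ):Q] = 4 = [Q(√69, √265):Q], so Q(γ) = Q(√69, √265).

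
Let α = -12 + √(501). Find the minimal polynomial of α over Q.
m_α(x) = x^2 + 24x - 357

From α + 12 = √(501), squaring gives (α + 12)^2 = 501, i.e. α^2 + 24α + 144 = 501, so α^2 + 24α - 357 = 0. The discriminant of x^2 + 24x - 357 is (24)^2 - 4·(-357) = 576 + 1428 = 2004, and 4·(501) is not a perfect square in Q since 501 is squarefree and ≠ 1. Hence x^2 + 24x - 357 is irreducible over Q and is the minimal polynomial of α.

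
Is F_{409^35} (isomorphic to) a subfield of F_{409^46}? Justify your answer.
No: F_{409^35} is not a subfield of F_{409^46}

F_{p^m} embeds in F_{p^n} iff m | n. Here 35 ∤ 46 (since 46 = 1·35 + 11 with remainder 11 ≠ 0), so F_{409^35} is not a subfield of F_{409^46}. Equivalently: if it were, the tower law would give 35 = [F_{409^35}:F_409] dividing [F_{409^46}:F_409] = 46, contradiction.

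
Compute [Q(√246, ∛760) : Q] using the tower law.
[Q(√246, ∛760) : Q] = 6

Let L = Q(√246, ∛760). Since Q(√246) ⊂ L and [Q(√246):Q] = 2, the tower law gives 2 | [L:Q]. Likewise Q(∛760) ⊂ L with [Q(∛760):Q] = 3 (because 760 is not a perfect cube), so 3 | [L:Q]. As gcd(2,3) = 1, [L:Q] is divisible by 6. Conversely L is generated over Q by √246 and ∛760, so [L:Q] ≤ 2·3 = 6. Therefore [Q(√246, ∛760) : Q] = 6.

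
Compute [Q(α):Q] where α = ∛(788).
[Q(α):Q] = 3

The minimal polynomial of α is x^3 - 788, irreducible over Q since 788 is not a perfect cube (so x^3 - 788 has no rational root). Hence [Q(α):Q] = deg(m_α) = 3.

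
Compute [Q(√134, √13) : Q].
[Q(√134, √13) : Q] = 4

[Q(√134):Q] = 2 (min poly x^2 - 134, irreducible since 134 is squarefree > 1). For the top step, suppose √13 ∈ Q(√134), say √13 = c + d√134 with c, d ∈ Q. Squaring: 13 = c^2 + 134d^2 + 2cd√134. Since √134 ∉ Q this forces 2cd = 0. If d = 0 then √13 = c ∈ Q, contradicting 13 squarefree > 1. If c = 0 then 13 = 134d^2, so 134·13 = (134d)^2 is a perfect square in Q — but 134·13 = 1742 is not a perfect square (since 134 and 13 are distinct squarefree integers). Contradiction. Hence √13 ∉ Q(√134), so x^2 - 13 stays irreducible over Q(√134) and [Q(√134, √13) : Q(√134)] = 2. By the tower law, [Q(√134, √13) : Q] = 2 · 2 = 4.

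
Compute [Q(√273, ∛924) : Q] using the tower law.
[Q(√273, ∛924) : Q] = 6

Let L = Q(√273, ∛924). Since Q(√273) ⊂ L and [Q(√273):Q] = 2, the tower law gives 2 | [L:Q]. Likewise Q(∛924) ⊂ L with [Q(∛924):Q] = 3 (because 924 is not a perfect cube), so 3 | [L:Q]. As gcd(2,3) = 1, [L:Q] is divisible by 6. Conversely L is generated over Q by √273 and ∛924, so [L:Q] ≤ 2·3 = 6. Therefore [Q(√273, ∛924) : Q] = 6.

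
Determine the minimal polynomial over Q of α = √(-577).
m_α(x) = x^2 + 577

α satisfies α^2 + 577 = 0, so x^2 + 577 annihilates α. Since d = -577 is squarefree and ≠ 1, it is not a perfect square in Q, so x^2 + 577 has no rational root and is therefore irreducible over Q (a degree-2 polynomial over a field is irreducible iff it has no root). Hence m_α(x) = x^2 + 577.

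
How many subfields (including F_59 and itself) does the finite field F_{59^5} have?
F_{59^5} has 2 subfields

The subfields of F_{p^n} are exactly the fields F_{p^d} for d | n (each is the fixed field of the unique index-d subgroup of Gal(F_{p^n}/F_p) ≅ Z/nZ). The divisors of n = 5 are {1, 5}, giving 2 subfields: F_{59^1}, F_{59^5}.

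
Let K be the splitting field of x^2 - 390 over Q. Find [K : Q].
[K : Q] = 2

f(x) = x^2 - 390 factors as (x - √390)(x + √390). The splitting field is K = Q(√390). Since 390 is squarefree and > 1, it is not a perfect square, so x^2 - 390 is irreducible over Q and [Q(√390) : Q] = 2. Hence [K : Q] = 2.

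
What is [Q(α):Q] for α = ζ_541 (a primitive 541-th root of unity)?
[Q(α):Q] = 540

The minimal polynomial of ζ_541 over Q is the 541-th cyclotomic polynomial Φ_541(x), which is irreducible over Q and has degree φ(541) = 540. Hence [Q(α):Q] = φ(541) = 540.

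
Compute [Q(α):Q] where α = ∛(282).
[Q(α):Q] = 3

The minimal polynomial of α is x^3 - 282, irreducible over Q since 282 is not a perfect cube (so x^3 - 282 has no rational root). Hence [Q(α):Q] = deg(m_α) = 3.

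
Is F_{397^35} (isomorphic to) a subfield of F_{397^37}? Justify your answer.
No: F_{397^35} is not a subfield of F_{397^37}

F_{p^m} embeds in F_{p^n} iff m | n. Here 35 ∤ 37 (since 37 = 1·35 + 2 with remainder 2 ≠ 0), so F_{397^35} is not a subfield of F_{397^37}. Equivalently: if it were, the tower law would give 35 = [F_{397^35}:F_397] dividing [F_{397^37}:F_397] = 37, contradiction.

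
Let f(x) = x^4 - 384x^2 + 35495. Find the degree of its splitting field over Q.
[K : Q] = 4

Solving the quadratic in x^2: x^2 = (384 ± √(384^2 - 4·35495))/2 = (384 ± √5476)/2 = (384 ± 74)/2, giving x^2 = 155 or x^2 = 229. So f(x) = (x^2 - 155)(x^2 - 229) and the roots of f are ±√155, ±√229. Hence the splitting field is K = Q(√155, √229). Since 155 and 229 are distinct squarefree integers > 1, their product 35495 is not a perfect square, so √229 ∉ Q(√155). By the tower law [K:Q] = [Q(√155,√229):Q(√155)] · [Q(√155):Q] = 2 · 2 = 4.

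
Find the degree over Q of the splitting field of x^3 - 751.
[K : Q] = 6

The roots of x^3 - 751 are ∛751, ω∛751, ω^2∛751 where ω = e^(2πi/3) is a primitive cube root of unity, so K = Q(∛751, ω). Now [Q(∛751):Q] = 3 (since 751 is not a perfect cube, x^3 - 751 is irreducible) and [Q(ω):Q] = 2. Both 2 and 3 divide [K:Q], and [K:Q] ≤ 3·2 = 6, so [K:Q] = 6. (Equivalently: Q(∛751) ⊂ R but ω ∉ R, so [K : Q(∛751)] = 2.)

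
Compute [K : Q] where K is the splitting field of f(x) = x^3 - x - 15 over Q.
[K : Q] = 6

By the rational root test, any rational root of the monic integer polynomial f(x) = x^3 - x - 15 must be an integer dividing the constant term -15, i.e. one of ±{1, 3, 5, 15}. Evaluating: f(1) = -15, f(-1) = -15, f(3) = 9, f(-3) = -39, f(5) = 105, f(-5) = -135, f(15) = 3345, f(-15) = -3375; none is 0, so f has no rational root and is therefore irreducible over Q (a cubic with no linear factor over a field is irreducible). For an irreducible cubic, the Galois group is A_3 or S_3 according as the discriminant disc(f) = -4a^3 - 27b^2 = -4·(-1)^3 - 27·(-15)^2 = -6071 is or is not a square in Q. Here disc(f) = -6071 is not a perfect square in Q, so the Galois group of f over Q is not contained in A_3 and must be all of S_3. The splitting field has degree |S_3| = 6 over Q, so [K : Q] = 6.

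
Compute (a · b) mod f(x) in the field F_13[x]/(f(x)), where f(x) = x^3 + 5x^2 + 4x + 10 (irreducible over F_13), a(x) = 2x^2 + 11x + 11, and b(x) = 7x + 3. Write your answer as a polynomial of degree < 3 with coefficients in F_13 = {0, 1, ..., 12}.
a · b ≡ 2x + 10 (mod f(x))

Multiply in F_13[x]: a(x)·b(x) = (2x^2 + 11x + 11)·(7x + 3) = x^3 + 5x^2 + 6x + 7. This has degree ≥ 3, so divide by f(x) over F_13: x^3 + 5x^2 + 6x + 7 = (1)·(x^3 + 5x^2 + 4x + 10) + (2x + 10). Hence a·b ≡ 2x + 10 (mod f). (F_13[x]/(f) is a field with 13^3 = 2197 elements since f is irreducible of degree 3.)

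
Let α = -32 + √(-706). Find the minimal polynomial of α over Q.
m_α(x) = x^2 + 64x + 1730

From α + 32 = √(-706), squaring gives (α + 32)^2 = -706, i.e. α^2 + 64α + 1024 = -706, so α^2 + 64α + 1730 = 0. The discriminant of x^2 + 64x + 1730 is (64)^2 - 4·(1730) = 4096 - 6920 = -2824, and 4·(-706) is not a perfect square in Q since -706 is squarefree and ≠ 1. Hence x^2 + 64x + 1730 is irreducible over Q and is the minimal polynomial of α.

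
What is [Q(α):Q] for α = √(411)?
[Q(α):Q] = 2

[Q(α):Q] equals the degree of the minimal polynomial of α. Here α^2 = 411 and x^2 - 411 is irreducible (d = 411 is squarefree, ≠ 1, hence not a square), so deg(m_α) = 2. Thus [Q(α):Q] = 2.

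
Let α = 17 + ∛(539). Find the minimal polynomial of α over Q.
m_α(x) = x^3 - 51x^2 + 867x - 5452

Set β = α - 17 = ∛(539), so β^3 = 539. Then (α - 17)^3 - 539 = 0, i.e. α is a root of g(x) = (x - 17)^3 - 539 = x^3 - 51x^2 + 867x - 5452. Since g(x) = h(x - 17) where h(x) = x^3 - 539, and h is irreducible over Q (because 539 is not a perfect cube, so h has no rational root, and a monic cubic with no rational root is irreducible), g is also irreducible (irreducibility is preserved under the substitution x → x - 17). Hence m_α(x) = x^3 - 51x^2 + 867x - 5452.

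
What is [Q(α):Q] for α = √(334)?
[Q(α):Q] = 2

[Q(α):Q] equals the degree of the minimal polynomial of α. Here α^2 = 334 and x^2 - 334 is irreducible (d = 334 is squarefree, ≠ 1, hence not a square), so deg(m_α) = 2. Thus [Q(α):Q] = 2.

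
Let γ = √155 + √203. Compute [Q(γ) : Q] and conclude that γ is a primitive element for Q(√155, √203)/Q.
[Q(γ) : Q] = 4 (equivalently, Q(γ) = Q(√155, √203))

Obviously Q(γ) ⊆ Q(√155, √203), and [Q(√155, √203):Q] = 4 (since 155, 203 are distinct squarefree integers > 1 with 31465 not a perfect square). To show equality we compute the minimal polynomial of γ. From γ = √155 + √203: γ^2 = 155 + 2√(31465) + 203 = 358 + 2√(31465), so γ^2 - 358 = 2√(31465); squaring, (γ^2 - 358)^2 = 4·31465, i.e. γ^4 - 716γ^2 + 128164 - 125860 = 0, i.e. γ^4 - 716γ^2 + 2304 = 0. So γ is a root of x^4 - 716x^2 + 2304. This polynomial is irreducible over Q: it has no rational root (each ±√155 ± √203 is irrational), and any factorization into two quadratics over Q would force √(31465) ∈ Q (pairing opposite roots) or √155, √203 ∈ Q (other pairings), all impossible. Hence [Q(γ):Q] = 4 = [Q(√155, √203):Q], so Q(γ) = Q(√155, √203).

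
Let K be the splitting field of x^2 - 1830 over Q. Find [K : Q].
[K : Q] = 2

f(x) = x^2 - 1830 factors as (x - √1830)(x + √1830). The splitting field is K = Q(√1830). Since 1830 is squarefree and > 1, it is not a perfect square, so x^2 - 1830 is irreducible over Q and [Q(√1830) : Q] = 2. Hence [K : Q] = 2.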